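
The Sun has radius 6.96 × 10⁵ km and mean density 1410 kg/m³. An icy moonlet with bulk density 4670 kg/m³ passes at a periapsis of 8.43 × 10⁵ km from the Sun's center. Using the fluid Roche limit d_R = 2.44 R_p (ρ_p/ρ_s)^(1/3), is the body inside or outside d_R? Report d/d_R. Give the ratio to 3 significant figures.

d_R = 2.44 × (6.96 × 10⁵ km) × (1410/4670)^(1/3) = 1.139 × 10⁶ km
d/d_R = (8.43 × 10⁵) / (1.139 × 10⁶) = 0.740
Since d/d_R < 1, the body is inside the Roche limit.

inside; d/d_R ≈ 0.740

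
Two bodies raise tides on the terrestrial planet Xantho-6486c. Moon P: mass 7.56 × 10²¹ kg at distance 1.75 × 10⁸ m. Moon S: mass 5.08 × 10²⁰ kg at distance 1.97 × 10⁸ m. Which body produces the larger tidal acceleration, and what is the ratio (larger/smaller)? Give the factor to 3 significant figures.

Tidal stretch scales as M/d³; compute that for each body.
Moon P: (7.56 × 10²¹) / (1.75 × 10⁸)³ = 1.411 × 10⁻³
Moon S: (5.08 × 10²⁰) / (1.97 × 10⁸)³ = 6.645 × 10⁻⁵
Ratio (larger/smaller) = 21.2

Moon P, by a factor of ≈ 21.2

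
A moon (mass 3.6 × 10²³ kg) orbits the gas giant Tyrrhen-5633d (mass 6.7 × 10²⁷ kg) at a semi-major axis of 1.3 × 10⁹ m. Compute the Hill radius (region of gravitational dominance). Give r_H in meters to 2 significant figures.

3.4 × 10⁷ m

r_H ≈ a (m/3M)^(1/3)
    = (1.3 × 10⁹) × (3.6 × 10²³ / (3 × 6.7 × 10²⁷))^(1/3)
    = 3.4 × 10⁷ m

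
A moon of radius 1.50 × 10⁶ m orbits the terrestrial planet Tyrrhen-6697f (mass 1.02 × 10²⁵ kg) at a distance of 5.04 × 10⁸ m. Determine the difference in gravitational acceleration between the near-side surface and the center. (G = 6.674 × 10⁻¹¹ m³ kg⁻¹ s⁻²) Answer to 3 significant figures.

1.60 × 10⁻⁵ m/s²

a_tidal = 2GMr/d³
        = 2 × (6.674 × 10⁻¹¹) × (1.02 × 10²⁵) × (1.50 × 10⁶) / (5.04 × 10⁸)³
        = 1.60 × 10⁻⁵ m/s²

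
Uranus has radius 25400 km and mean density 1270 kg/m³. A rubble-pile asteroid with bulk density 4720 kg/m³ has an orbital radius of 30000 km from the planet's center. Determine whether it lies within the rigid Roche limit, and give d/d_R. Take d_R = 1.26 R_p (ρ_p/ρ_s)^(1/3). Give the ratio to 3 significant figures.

outside; d/d_R ≈ 1.45

d_R = 1.26 × (25400 km) × (1270/4720)^(1/3) = 20660 km
d/d_R = (30000) / (20660) = 1.45
Since d/d_R > 1, the body is outside the Roche limit.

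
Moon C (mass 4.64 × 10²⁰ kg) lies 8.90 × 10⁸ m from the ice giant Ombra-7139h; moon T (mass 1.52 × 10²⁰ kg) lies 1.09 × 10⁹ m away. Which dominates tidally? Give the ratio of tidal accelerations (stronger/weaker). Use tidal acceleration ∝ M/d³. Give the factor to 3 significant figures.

Compare M/d³ for the two perturbers:
Moon C: (4.64 × 10²⁰) / (8.90 × 10⁸)³ = 6.582 × 10⁻⁷
Moon T: (1.52 × 10²⁰) / (1.09 × 10⁹)³ = 1.174 × 10⁻⁷
Ratio (larger/smaller) = 5.61

Moon C, by a factor of ≈ 5.61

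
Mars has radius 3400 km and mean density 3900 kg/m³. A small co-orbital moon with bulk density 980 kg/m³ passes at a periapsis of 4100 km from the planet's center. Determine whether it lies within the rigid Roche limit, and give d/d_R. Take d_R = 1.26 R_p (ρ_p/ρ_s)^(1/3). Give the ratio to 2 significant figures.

inside; d/d_R ≈ 0.60

d_R = 1.26 × (3400 km) × (3900/980)^(1/3) = 6789 km
d/d_R = (4100) / (6789) = 0.60
Since d/d_R < 1, the body is inside the Roche limit.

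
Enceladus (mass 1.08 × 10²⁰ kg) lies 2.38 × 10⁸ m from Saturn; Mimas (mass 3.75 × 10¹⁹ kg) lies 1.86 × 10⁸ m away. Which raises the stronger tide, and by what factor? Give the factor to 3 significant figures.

Tidal stretch scales as M/d³; compute that for each body.
Enceladus: (1.08 × 10²⁰) / (2.38 × 10⁸)³ = 8.011 × 10⁻⁶
Mimas: (3.75 × 10¹⁹) / (1.86 × 10⁸)³ = 5.828 × 10⁻⁶
Ratio (larger/smaller) = 1.37

Enceladus, by a factor of ≈ 1.37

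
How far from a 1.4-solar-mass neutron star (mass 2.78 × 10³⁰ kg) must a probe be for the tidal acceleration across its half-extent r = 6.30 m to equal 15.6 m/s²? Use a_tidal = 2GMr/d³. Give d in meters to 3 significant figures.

2GMr/d³ = a_tidal  ⇒  d = (2GMr / a_tidal)^(1/3)
d = (2 × 6.674×10⁻¹¹ × (2.78 × 10³⁰) × (6.30) / (15.6))^(1/3)
  = 5.31 × 10⁶ m

5.31 × 10⁶ m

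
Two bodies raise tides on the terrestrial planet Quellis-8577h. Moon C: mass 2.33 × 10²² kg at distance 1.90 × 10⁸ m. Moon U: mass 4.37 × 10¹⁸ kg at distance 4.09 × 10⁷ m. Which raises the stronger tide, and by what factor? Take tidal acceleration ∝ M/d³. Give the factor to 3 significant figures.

Moon C, by a factor of ≈ 53.2

Tidal acceleration ∝ M/d³, so compare M/d³ for each.
Moon C: (2.33 × 10²²) / (1.90 × 10⁸)³ = 3.397 × 10⁻³
Moon U: (4.37 × 10¹⁸) / (4.09 × 10⁷)³ = 6.387 × 10⁻⁵
Ratio (larger/smaller) = 53.2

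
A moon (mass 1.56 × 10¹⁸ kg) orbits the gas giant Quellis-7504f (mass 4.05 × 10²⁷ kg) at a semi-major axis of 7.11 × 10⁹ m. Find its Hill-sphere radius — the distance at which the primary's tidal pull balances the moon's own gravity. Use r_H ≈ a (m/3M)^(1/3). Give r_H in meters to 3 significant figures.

r_H ≈ a (m/3M)^(1/3)
    = (7.11 × 10⁹) × (1.56 × 10¹⁸ / (3 × 4.05 × 10²⁷))^(1/3)
    = 3.59 × 10⁶ m

3.59 × 10⁶ m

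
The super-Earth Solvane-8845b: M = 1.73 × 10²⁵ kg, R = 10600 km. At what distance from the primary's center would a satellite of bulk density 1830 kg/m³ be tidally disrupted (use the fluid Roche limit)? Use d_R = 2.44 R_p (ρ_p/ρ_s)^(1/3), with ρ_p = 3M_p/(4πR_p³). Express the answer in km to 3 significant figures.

32000 km

ρ_p = 3M_p/(4πR_p³) = 3 × (1.73 × 10²⁵) / (4π × (1.06 × 10⁷ m)³) = 3470 kg/m³
d_R = 2.44 × 10600 km × (3470/1830)^(1/3)
    = 32000 km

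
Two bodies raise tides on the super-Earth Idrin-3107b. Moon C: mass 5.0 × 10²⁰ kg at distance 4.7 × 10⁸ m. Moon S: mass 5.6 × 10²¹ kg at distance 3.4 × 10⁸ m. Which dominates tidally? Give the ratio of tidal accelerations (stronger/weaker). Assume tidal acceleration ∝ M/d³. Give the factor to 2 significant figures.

Moon S, by a factor of ≈ 30

Tidal acceleration ∝ M/d³, so compare M/d³ for each.
Moon C: (5.0 × 10²⁰) / (4.7 × 10⁸)³ = 4.816 × 10⁻⁶
Moon S: (5.6 × 10²¹) / (3.4 × 10⁸)³ = 1.425 × 10⁻⁴
Ratio (larger/smaller) = 30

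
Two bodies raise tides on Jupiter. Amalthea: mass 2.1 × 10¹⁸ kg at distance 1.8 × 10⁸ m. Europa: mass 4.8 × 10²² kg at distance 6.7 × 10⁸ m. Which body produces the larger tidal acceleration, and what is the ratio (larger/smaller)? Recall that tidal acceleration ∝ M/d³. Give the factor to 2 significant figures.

Europa, by a factor of ≈ 440

The tide-raising term goes as M/d³ (the gradient of a 1/d² field).
Amalthea: (2.1 × 10¹⁸) / (1.8 × 10⁸)³ = 3.601 × 10⁻⁷
Europa: (4.8 × 10²²) / (6.7 × 10⁸)³ = 1.596 × 10⁻⁴
Ratio (larger/smaller) = 440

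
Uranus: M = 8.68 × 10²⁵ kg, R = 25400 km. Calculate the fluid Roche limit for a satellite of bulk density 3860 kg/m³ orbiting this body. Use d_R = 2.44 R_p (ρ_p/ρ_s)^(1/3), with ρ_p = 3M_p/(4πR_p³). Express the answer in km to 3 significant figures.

ρ_p = 3M_p/(4πR_p³) = 3 × (8.68 × 10²⁵) / (4π × (2.54 × 10⁷ m)³) = 1260 kg/m³
d_R = 2.44 × 25400 km × (1260/3860)^(1/3)
    = 42700 km

42700 km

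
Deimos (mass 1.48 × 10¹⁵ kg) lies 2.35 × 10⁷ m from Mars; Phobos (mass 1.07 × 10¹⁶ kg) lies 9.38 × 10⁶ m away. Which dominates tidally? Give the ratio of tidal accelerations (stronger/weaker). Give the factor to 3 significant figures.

Phobos, by a factor of ≈ 114

The tide-raising term goes as M/d³ (the gradient of a 1/d² field).
Deimos: (1.48 × 10¹⁵) / (2.35 × 10⁷)³ = 1.140 × 10⁻⁷
Phobos: (1.07 × 10¹⁶) / (9.38 × 10⁶)³ = 1.297 × 10⁻⁵
Ratio (larger/smaller) = 114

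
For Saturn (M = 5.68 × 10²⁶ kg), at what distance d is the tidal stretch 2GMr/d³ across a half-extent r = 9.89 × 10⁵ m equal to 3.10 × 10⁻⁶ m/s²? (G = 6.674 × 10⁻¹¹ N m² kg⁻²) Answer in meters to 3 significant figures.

2.89 × 10⁹ m

2GMr/d³ = a_tidal  ⇒  d = (2GMr / a_tidal)^(1/3)
d = (2 × 6.674×10⁻¹¹ × (5.68 × 10²⁶) × (9.89 × 10⁵) / (3.10 × 10⁻⁶))^(1/3)
  = 2.89 × 10⁹ m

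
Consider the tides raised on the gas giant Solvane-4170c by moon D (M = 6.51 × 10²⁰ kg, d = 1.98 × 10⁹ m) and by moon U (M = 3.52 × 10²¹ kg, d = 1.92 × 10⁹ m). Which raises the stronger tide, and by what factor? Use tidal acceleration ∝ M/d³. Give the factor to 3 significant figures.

Moon U, by a factor of ≈ 5.93

The tide-raising term goes as M/d³ (the gradient of a 1/d² field).
Moon D: (6.51 × 10²⁰) / (1.98 × 10⁹)³ = 8.387 × 10⁻⁸
Moon U: (3.52 × 10²¹) / (1.92 × 10⁹)³ = 4.973 × 10⁻⁷
Ratio (larger/smaller) = 5.93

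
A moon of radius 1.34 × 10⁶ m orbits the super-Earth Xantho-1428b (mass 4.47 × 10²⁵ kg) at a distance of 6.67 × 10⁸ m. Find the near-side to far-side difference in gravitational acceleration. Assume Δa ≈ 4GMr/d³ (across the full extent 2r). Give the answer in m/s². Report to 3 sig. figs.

Δa = 4GMr/d³
   = 4 × (6.674 × 10⁻¹¹) × (4.47 × 10²⁵) × (1.34 × 10⁶) / (6.67 × 10⁸)³
   = 5.39 × 10⁻⁵ m/s²

5.39 × 10⁻⁵ m/s²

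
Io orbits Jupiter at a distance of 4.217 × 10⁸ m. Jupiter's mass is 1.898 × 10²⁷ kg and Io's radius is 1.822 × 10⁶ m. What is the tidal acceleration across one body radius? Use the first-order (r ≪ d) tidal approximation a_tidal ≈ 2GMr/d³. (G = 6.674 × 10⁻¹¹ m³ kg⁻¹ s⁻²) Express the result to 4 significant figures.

6.155 × 10⁻³ m/s²

The tidal stretch is the gradient of GM/d² times the body's extent r, hence the 1/d³ dependence.
Δg = 2GMr/d³
   = 2 × (6.674 × 10⁻¹¹) × (1.898 × 10²⁷) × (1.822 × 10⁶) / (4.217 × 10⁸)³
   = 6.155 × 10⁻³ m/s²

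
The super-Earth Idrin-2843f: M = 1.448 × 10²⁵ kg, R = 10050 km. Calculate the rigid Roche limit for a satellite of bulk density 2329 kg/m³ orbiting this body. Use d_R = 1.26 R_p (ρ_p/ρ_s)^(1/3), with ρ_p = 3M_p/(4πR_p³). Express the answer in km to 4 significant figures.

ρ_p = 3M_p/(4πR_p³) = 3 × (1.448 × 10²⁵) / (4π × (1.005 × 10⁷ m)³) = 3406 kg/m³
d_R = 1.26 × 10050 km × (3406/2329)^(1/3)
    = 14370 km

14370 km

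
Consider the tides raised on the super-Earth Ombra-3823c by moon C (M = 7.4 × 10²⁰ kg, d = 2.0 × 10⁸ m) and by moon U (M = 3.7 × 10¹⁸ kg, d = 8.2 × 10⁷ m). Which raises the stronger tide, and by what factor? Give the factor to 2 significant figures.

The tide-raising term goes as M/d³ (the gradient of a 1/d² field).
Moon C: (7.4 × 10²⁰) / (2.0 × 10⁸)³ = 9.250 × 10⁻⁵
Moon U: (3.7 × 10¹⁸) / (8.2 × 10⁷)³ = 6.711 × 10⁻⁶
Ratio (larger/smaller) = 14

Moon C, by a factor of ≈ 14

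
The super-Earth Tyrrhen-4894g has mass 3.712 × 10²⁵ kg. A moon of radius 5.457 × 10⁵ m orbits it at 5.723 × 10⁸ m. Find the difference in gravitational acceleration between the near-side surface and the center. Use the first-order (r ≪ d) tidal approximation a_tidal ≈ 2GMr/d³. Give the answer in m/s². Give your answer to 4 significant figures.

1.442 × 10⁻⁵ m/s²

Δa = 2GMr/d³
   = 2 × (6.674 × 10⁻¹¹) × (3.712 × 10²⁵) × (5.457 × 10⁵) / (5.723 × 10⁸)³
   = 1.442 × 10⁻⁵ m/s²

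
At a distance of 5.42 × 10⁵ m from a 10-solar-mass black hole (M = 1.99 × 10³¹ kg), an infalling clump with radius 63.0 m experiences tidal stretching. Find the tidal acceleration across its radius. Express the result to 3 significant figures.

1.05 × 10⁶ m/s²

a_tidal = 2GMr/d³
        = 2 × (6.674 × 10⁻¹¹) × (1.99 × 10³¹) × (63.0) / (5.42 × 10⁵)³
        = 1.05 × 10⁶ m/s²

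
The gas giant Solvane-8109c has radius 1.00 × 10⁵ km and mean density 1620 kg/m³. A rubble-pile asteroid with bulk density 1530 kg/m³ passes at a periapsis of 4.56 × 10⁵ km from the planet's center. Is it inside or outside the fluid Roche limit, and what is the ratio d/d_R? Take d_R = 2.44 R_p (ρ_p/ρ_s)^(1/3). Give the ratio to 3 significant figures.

d_R = 2.44 × (1.00 × 10⁵ km) × (1620/1530)^(1/3) = 2.487 × 10⁵ km
d/d_R = (4.56 × 10⁵) / (2.487 × 10⁵) = 1.83
Since d/d_R > 1, the body is outside the Roche limit.

outside; d/d_R ≈ 1.83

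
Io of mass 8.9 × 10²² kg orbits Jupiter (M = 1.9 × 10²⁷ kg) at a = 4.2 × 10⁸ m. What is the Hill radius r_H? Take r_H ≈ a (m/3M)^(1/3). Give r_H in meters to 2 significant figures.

r_H ≈ a (m/3M)^(1/3)
    = (4.2 × 10⁸) × (8.9 × 10²² / (3 × 1.9 × 10²⁷))^(1/3)
    = 1.0 × 10⁷ m

1.0 × 10⁷ m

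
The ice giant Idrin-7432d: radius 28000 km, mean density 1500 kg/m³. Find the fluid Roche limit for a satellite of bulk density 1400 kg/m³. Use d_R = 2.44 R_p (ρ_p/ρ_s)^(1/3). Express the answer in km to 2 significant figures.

70000 km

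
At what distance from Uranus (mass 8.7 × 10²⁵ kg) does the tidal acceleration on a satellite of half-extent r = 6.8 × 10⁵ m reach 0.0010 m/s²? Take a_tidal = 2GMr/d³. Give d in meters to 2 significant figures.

2GMr/d³ = a_tidal  ⇒  d = (2GMr / a_tidal)^(1/3)
d = (2 × 6.674×10⁻¹¹ × (8.7 × 10²⁵) × (6.8 × 10⁵) / (0.0010))^(1/3)
  = 2.0 × 10⁸ m

2.0 × 10⁸ m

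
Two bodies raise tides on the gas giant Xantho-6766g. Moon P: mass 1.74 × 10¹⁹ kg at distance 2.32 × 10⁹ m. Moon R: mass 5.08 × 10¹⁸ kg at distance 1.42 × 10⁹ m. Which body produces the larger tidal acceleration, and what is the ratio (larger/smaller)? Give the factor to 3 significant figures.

Moon R, by a factor of ≈ 1.27

Tidal acceleration ∝ M/d³, so compare M/d³ for each.
Moon P: (1.74 × 10¹⁹) / (2.32 × 10⁹)³ = 1.393 × 10⁻⁹
Moon R: (5.08 × 10¹⁸) / (1.42 × 10⁹)³ = 1.774 × 10⁻⁹
Ratio (larger/smaller) = 1.27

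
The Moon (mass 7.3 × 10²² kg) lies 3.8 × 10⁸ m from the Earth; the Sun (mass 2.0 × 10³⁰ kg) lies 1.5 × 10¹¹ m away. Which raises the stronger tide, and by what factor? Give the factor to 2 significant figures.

The Moon, by a factor of ≈ 2.2

Tidal acceleration ∝ M/d³, so compare M/d³ for each.
The Moon: (7.3 × 10²²) / (3.8 × 10⁸)³ = 1.330 × 10⁻³
The Sun: (2.0 × 10³⁰) / (1.5 × 10¹¹)³ = 5.926 × 10⁻⁴
Ratio (larger/smaller) = 2.2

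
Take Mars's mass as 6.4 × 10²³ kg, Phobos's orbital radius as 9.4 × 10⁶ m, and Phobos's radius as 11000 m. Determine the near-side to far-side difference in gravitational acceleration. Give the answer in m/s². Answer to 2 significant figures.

2.3 × 10⁻³ m/s²

The field gradient is 2GM/d³; across the full diameter 2r the difference is 4GMr/d³.
a_tidal = 4GMr/d³
        = 4 × (6.674 × 10⁻¹¹) × (6.4 × 10²³) × (11000) / (9.4 × 10⁶)³
        = 2.3 × 10⁻³ m/s²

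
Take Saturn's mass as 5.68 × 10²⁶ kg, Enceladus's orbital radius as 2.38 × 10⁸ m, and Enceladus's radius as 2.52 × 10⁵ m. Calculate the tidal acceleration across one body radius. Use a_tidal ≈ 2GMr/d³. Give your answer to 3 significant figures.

1.42 × 10⁻³ m/s²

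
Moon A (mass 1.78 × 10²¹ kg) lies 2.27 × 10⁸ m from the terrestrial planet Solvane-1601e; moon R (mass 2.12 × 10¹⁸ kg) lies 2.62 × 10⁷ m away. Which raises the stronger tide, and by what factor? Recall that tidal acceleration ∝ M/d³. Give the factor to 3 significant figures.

Moon A, by a factor of ≈ 1.29

Tidal acceleration ∝ M/d³, so compare M/d³ for each.
Moon A: (1.78 × 10²¹) / (2.27 × 10⁸)³ = 1.522 × 10⁻⁴
Moon R: (2.12 × 10¹⁸) / (2.62 × 10⁷)³ = 1.179 × 10⁻⁴
Ratio (larger/smaller) = 1.29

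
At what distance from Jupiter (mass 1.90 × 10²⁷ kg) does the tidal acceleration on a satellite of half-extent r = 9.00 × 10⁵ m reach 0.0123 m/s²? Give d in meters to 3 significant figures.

2.65 × 10⁸ m

2GMr/d³ = a_tidal  ⇒  d = (2GMr / a_tidal)^(1/3)
d = (2 × 6.674×10⁻¹¹ × (1.90 × 10²⁷) × (9.00 × 10⁵) / (0.0123))^(1/3)
  = 2.65 × 10⁸ m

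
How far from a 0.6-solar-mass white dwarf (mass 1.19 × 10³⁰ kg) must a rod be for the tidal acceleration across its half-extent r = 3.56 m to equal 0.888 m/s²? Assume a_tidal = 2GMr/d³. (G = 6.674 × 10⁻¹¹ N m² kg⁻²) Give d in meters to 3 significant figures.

8.60 × 10⁶ m

2GMr/d³ = a_tidal  ⇒  d = (2GMr / a_tidal)^(1/3)
d = (2 × 6.674×10⁻¹¹ × (1.19 × 10³⁰) × (3.56) / (0.888))^(1/3)
  = 8.60 × 10⁶ m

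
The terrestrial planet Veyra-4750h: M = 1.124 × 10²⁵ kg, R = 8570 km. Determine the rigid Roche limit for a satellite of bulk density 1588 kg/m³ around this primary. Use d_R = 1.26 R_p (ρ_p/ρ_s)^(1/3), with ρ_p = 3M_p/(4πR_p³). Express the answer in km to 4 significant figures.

ρ_p = 3M_p/(4πR_p³) = 3 × (1.124 × 10²⁵) / (4π × (8.570 × 10⁶ m)³) = 4263 kg/m³
d_R = 1.26 × 8570 km × (4263/1588)^(1/3)
    = 15010 km

15010 km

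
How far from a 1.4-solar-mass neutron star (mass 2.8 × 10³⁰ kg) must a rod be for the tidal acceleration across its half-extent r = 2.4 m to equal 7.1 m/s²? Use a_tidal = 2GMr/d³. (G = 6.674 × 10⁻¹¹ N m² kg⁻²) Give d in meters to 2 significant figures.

2GMr/d³ = a_tidal  ⇒  d = (2GMr / a_tidal)^(1/3)
d = (2 × 6.674×10⁻¹¹ × (2.8 × 10³⁰) × (2.4) / (7.1))^(1/3)
  = 5.0 × 10⁶ m

5.0 × 10⁶ m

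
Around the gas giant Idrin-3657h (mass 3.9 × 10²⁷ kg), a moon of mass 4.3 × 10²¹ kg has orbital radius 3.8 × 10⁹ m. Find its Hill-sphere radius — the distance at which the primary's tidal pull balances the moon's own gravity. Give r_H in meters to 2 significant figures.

r_H ≈ a (m/3M)^(1/3)
    = (3.8 × 10⁹) × (4.3 × 10²¹ / (3 × 3.9 × 10²⁷))^(1/3)
    = 2.7 × 10⁷ m

2.7 × 10⁷ m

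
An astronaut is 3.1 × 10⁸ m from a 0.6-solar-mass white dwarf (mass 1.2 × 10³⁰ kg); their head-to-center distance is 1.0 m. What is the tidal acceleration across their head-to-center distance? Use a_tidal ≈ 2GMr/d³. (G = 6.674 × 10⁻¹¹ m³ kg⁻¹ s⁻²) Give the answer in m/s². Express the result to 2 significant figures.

5.4 × 10⁻⁶ m/s²

a_tidal = 2GMr/d³
        = 2 × (6.674 × 10⁻¹¹) × (1.2 × 10³⁰) × (1.0) / (3.1 × 10⁸)³
        = 5.4 × 10⁻⁶ m/s²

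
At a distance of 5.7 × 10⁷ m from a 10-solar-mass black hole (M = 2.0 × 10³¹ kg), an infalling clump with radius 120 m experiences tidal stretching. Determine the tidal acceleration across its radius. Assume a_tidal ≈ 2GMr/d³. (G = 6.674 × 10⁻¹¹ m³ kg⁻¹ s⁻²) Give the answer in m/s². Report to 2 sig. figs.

1.7 m/s²

a_tidal = 2GMr/d³
        = 2 × (6.674 × 10⁻¹¹) × (2.0 × 10³¹) × (120) / (5.7 × 10⁷)³
        = 1.7 m/s²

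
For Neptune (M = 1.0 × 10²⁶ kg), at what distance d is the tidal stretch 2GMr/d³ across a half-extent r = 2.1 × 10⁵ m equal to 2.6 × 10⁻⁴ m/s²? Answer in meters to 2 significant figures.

2GMr/d³ = a_tidal  ⇒  d = (2GMr / a_tidal)^(1/3)
d = (2 × 6.674×10⁻¹¹ × (1.0 × 10²⁶) × (2.1 × 10⁵) / (2.6 × 10⁻⁴))^(1/3)
  = 2.2 × 10⁸ m

2.2 × 10⁸ m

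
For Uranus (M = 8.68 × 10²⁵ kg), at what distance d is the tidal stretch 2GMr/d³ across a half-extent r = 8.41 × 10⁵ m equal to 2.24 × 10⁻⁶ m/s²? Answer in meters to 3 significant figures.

2GMr/d³ = a_tidal  ⇒  d = (2GMr / a_tidal)^(1/3)
d = (2 × 6.674×10⁻¹¹ × (8.68 × 10²⁵) × (8.41 × 10⁵) / (2.24 × 10⁻⁶))^(1/3)
  = 1.63 × 10⁹ m

1.63 × 10⁹ m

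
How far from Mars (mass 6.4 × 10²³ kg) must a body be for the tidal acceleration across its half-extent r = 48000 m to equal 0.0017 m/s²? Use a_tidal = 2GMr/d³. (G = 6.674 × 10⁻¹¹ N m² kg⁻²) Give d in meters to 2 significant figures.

2GMr/d³ = a_tidal  ⇒  d = (2GMr / a_tidal)^(1/3)
d = (2 × 6.674×10⁻¹¹ × (6.4 × 10²³) × (48000) / (0.0017))^(1/3)
  = 1.3 × 10⁷ m

1.3 × 10⁷ m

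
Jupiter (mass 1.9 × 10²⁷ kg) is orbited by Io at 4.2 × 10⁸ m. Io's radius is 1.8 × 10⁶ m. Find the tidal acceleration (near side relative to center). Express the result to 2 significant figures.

6.2 × 10⁻³ m/s²

Δg = 2GMr/d³
   = 2 × (6.674 × 10⁻¹¹) × (1.9 × 10²⁷) × (1.8 × 10⁶) / (4.2 × 10⁸)³
   = 6.2 × 10⁻³ m/s²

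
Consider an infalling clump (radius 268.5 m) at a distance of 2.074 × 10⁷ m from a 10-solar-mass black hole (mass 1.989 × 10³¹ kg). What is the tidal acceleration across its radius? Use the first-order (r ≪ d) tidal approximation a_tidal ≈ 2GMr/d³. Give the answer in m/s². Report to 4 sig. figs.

The tidal stretch is the gradient of GM/d² times the body's extent r, hence the 1/d³ dependence.
a_tidal = 2GMr/d³
        = 2 × (6.674 × 10⁻¹¹) × (1.989 × 10³¹) × (268.5) / (2.074 × 10⁷)³
        = 7.990 × 10¹ m/s²

7.990 × 10¹ m/s²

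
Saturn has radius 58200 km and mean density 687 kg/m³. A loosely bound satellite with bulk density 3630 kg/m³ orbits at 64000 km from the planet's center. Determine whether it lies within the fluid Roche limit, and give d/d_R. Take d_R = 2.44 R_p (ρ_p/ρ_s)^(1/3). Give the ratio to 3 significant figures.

inside; d/d_R ≈ 0.785

d_R = 2.44 × (58200 km) × (687/3630)^(1/3) = 81530 km
d/d_R = (64000) / (81530) = 0.785
Since d/d_R < 1, the body is inside the Roche limit.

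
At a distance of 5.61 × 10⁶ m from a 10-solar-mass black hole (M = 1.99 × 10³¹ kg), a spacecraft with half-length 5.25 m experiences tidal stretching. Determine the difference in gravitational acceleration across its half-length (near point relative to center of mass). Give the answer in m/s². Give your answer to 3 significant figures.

7.90 × 10¹ m/s²

Δg = 2GMr/d³
   = 2 × (6.674 × 10⁻¹¹) × (1.99 × 10³¹) × (5.25) / (5.61 × 10⁶)³
   = 7.90 × 10¹ m/s²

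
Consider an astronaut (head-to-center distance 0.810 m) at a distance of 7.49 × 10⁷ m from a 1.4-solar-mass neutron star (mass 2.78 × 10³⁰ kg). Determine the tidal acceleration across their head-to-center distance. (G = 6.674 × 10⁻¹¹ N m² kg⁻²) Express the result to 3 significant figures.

7.15 × 10⁻⁴ m/s²

Differencing GM/(d−r)² and GM/d² to first order in r/d gives 2GMr/d³.
Δa = 2GMr/d³
   = 2 × (6.674 × 10⁻¹¹) × (2.78 × 10³⁰) × (0.810) / (7.49 × 10⁷)³
   = 7.15 × 10⁻⁴ m/s²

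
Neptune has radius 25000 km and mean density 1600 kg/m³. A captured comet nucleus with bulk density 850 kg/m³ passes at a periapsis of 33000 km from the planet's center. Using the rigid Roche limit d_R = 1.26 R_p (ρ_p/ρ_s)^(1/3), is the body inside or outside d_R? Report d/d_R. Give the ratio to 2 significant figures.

inside; d/d_R ≈ 0.85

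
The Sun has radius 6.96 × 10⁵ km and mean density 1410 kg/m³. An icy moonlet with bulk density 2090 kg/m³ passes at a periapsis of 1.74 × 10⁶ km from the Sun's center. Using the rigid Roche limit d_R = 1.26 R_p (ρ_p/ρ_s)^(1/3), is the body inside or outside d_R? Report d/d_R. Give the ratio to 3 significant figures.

outside; d/d_R ≈ 2.26

d_R = 1.26 × (6.96 × 10⁵ km) × (1410/2090)^(1/3) = 7.691 × 10⁵ km
d/d_R = (1.74 × 10⁶) / (7.691 × 10⁵) = 2.26
Since d/d_R > 1, the body is outside the Roche limit.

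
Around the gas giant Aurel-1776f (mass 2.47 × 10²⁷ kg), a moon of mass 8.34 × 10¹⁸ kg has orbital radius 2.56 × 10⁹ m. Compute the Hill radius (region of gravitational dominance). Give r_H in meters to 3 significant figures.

r_H ≈ a (m/3M)^(1/3)
    = (2.56 × 10⁹) × (8.34 × 10¹⁸ / (3 × 2.47 × 10²⁷))^(1/3)
    = 2.66 × 10⁶ m

2.66 × 10⁶ m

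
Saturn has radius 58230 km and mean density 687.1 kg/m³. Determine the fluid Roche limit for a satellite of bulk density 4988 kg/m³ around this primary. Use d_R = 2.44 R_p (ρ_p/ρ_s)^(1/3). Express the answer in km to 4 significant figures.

73380 km

d_R = 2.44 × 58230 km × (687.1/4988)^(1/3)
    = 73380 km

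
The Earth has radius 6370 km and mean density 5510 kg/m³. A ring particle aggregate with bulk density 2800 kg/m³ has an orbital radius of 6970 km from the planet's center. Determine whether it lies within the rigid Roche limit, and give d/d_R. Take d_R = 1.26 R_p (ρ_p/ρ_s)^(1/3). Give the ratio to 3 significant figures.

inside; d/d_R ≈ 0.693

d_R = 1.26 × (6370 km) × (5510/2800)^(1/3) = 10060 km
d/d_R = (6970) / (10060) = 0.693
Since d/d_R < 1, the body is inside the Roche limit.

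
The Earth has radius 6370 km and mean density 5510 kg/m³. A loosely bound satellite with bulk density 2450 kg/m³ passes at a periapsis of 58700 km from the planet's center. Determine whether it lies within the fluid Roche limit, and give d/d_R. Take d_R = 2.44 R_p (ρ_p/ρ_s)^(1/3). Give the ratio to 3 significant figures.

d_R = 2.44 × (6370 km) × (5510/2450)^(1/3) = 20360 km
d/d_R = (58700) / (20360) = 2.88
Since d/d_R > 1, the body is outside the Roche limit.

outside; d/d_R ≈ 2.88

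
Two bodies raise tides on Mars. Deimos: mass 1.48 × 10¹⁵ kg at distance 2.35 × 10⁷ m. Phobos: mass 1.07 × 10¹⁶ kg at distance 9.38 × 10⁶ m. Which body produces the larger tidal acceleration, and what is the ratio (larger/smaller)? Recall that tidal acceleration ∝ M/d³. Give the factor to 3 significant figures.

Tidal acceleration ∝ M/d³, so compare M/d³ for each.
Deimos: (1.48 × 10¹⁵) / (2.35 × 10⁷)³ = 1.140 × 10⁻⁷
Phobos: (1.07 × 10¹⁶) / (9.38 × 10⁶)³ = 1.297 × 10⁻⁵
Ratio (larger/smaller) = 114

Phobos, by a factor of ≈ 114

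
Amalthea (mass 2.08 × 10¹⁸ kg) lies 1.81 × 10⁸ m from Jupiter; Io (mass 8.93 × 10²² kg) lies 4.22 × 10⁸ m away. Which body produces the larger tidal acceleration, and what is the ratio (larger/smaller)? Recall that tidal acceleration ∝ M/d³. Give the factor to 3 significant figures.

Io, by a factor of ≈ 3390

Compare M/d³ for the two perturbers:
Amalthea: (2.08 × 10¹⁸) / (1.81 × 10⁸)³ = 3.508 × 10⁻⁷
Io: (8.93 × 10²²) / (4.22 × 10⁸)³ = 1.188 × 10⁻³
Ratio (larger/smaller) = 3390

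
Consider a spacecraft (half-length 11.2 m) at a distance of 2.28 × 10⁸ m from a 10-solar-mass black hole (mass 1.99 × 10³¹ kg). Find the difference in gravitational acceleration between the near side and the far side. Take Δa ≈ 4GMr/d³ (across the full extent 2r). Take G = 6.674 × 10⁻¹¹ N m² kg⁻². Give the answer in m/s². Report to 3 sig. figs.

The field gradient is 2GM/d³; across the full diameter 2r the difference is 4GMr/d³.
Δa = 4GMr/d³
   = 4 × (6.674 × 10⁻¹¹) × (1.99 × 10³¹) × (11.2) / (2.28 × 10⁸)³
   = 5.02 × 10⁻³ m/s²

5.02 × 10⁻³ m/s²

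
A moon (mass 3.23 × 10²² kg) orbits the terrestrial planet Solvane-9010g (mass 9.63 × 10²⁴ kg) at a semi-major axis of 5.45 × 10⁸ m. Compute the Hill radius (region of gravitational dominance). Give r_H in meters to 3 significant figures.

5.66 × 10⁷ m

r_H ≈ a (m/3M)^(1/3)
    = (5.45 × 10⁸) × (3.23 × 10²² / (3 × 9.63 × 10²⁴))^(1/3)
    = 5.66 × 10⁷ m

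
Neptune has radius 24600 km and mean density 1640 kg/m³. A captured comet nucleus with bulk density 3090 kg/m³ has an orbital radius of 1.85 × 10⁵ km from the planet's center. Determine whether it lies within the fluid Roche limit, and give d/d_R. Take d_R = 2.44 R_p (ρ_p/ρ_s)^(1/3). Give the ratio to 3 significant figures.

d_R = 2.44 × (24600 km) × (1640/3090)^(1/3) = 48600 km
d/d_R = (1.85 × 10⁵) / (48600) = 3.81
Since d/d_R > 1, the body is outside the Roche limit.

outside; d/d_R ≈ 3.81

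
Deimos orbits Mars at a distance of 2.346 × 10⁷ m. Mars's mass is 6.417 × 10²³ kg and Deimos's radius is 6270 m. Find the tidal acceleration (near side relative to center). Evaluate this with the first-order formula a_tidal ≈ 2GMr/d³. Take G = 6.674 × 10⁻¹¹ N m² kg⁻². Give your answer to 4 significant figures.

4.159 × 10⁻⁵ m/s²

Δg = 2GMr/d³
   = 2 × (6.674 × 10⁻¹¹) × (6.417 × 10²³) × (6270) / (2.346 × 10⁷)³
   = 4.159 × 10⁻⁵ m/s²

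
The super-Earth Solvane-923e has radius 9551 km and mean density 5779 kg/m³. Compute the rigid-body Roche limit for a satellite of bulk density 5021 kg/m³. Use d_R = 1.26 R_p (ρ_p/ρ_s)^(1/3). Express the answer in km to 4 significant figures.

12610 km

d_R = 1.26 × 9551 km × (5779/5021)^(1/3)
    = 12610 km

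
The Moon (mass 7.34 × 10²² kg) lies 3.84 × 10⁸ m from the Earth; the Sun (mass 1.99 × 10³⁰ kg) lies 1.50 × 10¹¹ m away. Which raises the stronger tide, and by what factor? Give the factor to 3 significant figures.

The Moon, by a factor of ≈ 2.20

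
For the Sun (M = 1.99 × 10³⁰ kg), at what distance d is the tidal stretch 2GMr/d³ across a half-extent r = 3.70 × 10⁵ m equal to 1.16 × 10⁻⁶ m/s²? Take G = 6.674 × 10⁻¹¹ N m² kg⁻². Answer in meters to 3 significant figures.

4.39 × 10¹⁰ m

2GMr/d³ = a_tidal  ⇒  d = (2GMr / a_tidal)^(1/3)
d = (2 × 6.674×10⁻¹¹ × (1.99 × 10³⁰) × (3.70 × 10⁵) / (1.16 × 10⁻⁶))^(1/3)
  = 4.39 × 10¹⁰ m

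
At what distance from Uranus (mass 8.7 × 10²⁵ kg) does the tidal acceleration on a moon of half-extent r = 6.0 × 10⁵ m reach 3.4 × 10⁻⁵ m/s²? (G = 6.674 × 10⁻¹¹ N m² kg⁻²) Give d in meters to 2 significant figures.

2GMr/d³ = a_tidal  ⇒  d = (2GMr / a_tidal)^(1/3)
d = (2 × 6.674×10⁻¹¹ × (8.7 × 10²⁵) × (6.0 × 10⁵) / (3.4 × 10⁻⁵))^(1/3)
  = 5.9 × 10⁸ m

5.9 × 10⁸ m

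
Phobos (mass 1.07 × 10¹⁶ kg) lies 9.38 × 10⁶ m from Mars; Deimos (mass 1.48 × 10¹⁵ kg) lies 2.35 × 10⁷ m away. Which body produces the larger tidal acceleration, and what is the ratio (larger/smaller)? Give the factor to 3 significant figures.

Phobos, by a factor of ≈ 114

Compare M/d³ for the two perturbers:
Phobos: (1.07 × 10¹⁶) / (9.38 × 10⁶)³ = 1.297 × 10⁻⁵
Deimos: (1.48 × 10¹⁵) / (2.35 × 10⁷)³ = 1.140 × 10⁻⁷
Ratio (larger/smaller) = 114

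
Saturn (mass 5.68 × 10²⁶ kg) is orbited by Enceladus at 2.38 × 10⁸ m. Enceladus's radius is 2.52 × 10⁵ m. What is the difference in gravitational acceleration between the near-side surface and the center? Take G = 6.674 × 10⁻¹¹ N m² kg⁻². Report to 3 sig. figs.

1.42 × 10⁻³ m/s²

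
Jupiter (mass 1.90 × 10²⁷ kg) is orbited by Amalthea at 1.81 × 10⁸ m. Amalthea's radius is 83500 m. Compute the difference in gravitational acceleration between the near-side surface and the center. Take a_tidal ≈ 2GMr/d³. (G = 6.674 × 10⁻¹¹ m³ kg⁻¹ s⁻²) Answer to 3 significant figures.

3.57 × 10⁻³ m/s²

a_tidal = 2GMr/d³
        = 2 × (6.674 × 10⁻¹¹) × (1.90 × 10²⁷) × (83500) / (1.81 × 10⁸)³
        = 3.57 × 10⁻³ m/s²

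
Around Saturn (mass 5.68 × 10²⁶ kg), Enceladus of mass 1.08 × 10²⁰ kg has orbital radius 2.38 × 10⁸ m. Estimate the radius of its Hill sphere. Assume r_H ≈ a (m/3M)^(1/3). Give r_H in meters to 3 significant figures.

9.49 × 10⁵ m

r_H ≈ a (m/3M)^(1/3)
    = (2.38 × 10⁸) × (1.08 × 10²⁰ / (3 × 5.68 × 10²⁶))^(1/3)
    = 9.49 × 10⁵ m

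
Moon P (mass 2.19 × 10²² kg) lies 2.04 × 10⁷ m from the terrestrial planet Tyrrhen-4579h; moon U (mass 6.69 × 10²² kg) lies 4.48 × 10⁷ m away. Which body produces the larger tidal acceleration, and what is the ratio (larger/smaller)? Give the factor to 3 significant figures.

The tide-raising term goes as M/d³ (the gradient of a 1/d² field).
Moon P: (2.19 × 10²²) / (2.04 × 10⁷)³ = 2.580
Moon U: (6.69 × 10²²) / (4.48 × 10⁷)³ = 7.440 × 10⁻¹
Ratio (larger/smaller) = 3.47

Moon P, by a factor of ≈ 3.47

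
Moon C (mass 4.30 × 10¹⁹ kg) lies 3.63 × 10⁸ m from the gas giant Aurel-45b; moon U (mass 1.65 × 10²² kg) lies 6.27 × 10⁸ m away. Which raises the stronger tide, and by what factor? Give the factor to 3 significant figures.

Tidal acceleration ∝ M/d³, so compare M/d³ for each.
Moon C: (4.30 × 10¹⁹) / (3.63 × 10⁸)³ = 8.990 × 10⁻⁷
Moon U: (1.65 × 10²²) / (6.27 × 10⁸)³ = 6.694 × 10⁻⁵
Ratio (larger/smaller) = 74.5

Moon U, by a factor of ≈ 74.5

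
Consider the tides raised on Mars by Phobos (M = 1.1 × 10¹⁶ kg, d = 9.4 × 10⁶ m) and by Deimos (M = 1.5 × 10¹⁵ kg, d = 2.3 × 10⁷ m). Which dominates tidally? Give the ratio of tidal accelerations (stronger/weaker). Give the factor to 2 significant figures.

Compare M/d³ for the two perturbers:
Phobos: (1.1 × 10¹⁶) / (9.4 × 10⁶)³ = 1.324 × 10⁻⁵
Deimos: (1.5 × 10¹⁵) / (2.3 × 10⁷)³ = 1.233 × 10⁻⁷
Ratio (larger/smaller) = 110

Phobos, by a factor of ≈ 110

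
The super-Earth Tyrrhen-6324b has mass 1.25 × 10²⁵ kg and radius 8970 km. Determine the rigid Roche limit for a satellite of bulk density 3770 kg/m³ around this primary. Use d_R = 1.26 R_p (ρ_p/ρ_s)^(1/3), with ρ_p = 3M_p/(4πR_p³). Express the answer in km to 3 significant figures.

11700 km

ρ_p = 3M_p/(4πR_p³) = 3 × (1.25 × 10²⁵) / (4π × (8.97 × 10⁶ m)³) = 4130 kg/m³
d_R = 1.26 × 8970 km × (4130/3770)^(1/3)
    = 11700 km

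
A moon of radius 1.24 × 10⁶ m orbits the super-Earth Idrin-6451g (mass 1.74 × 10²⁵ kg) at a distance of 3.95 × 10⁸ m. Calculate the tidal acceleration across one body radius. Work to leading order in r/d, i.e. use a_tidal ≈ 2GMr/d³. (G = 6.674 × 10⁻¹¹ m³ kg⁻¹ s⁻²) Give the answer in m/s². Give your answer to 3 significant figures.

a_tidal = 2GMr/d³
        = 2 × (6.674 × 10⁻¹¹) × (1.74 × 10²⁵) × (1.24 × 10⁶) / (3.95 × 10⁸)³
        = 4.67 × 10⁻⁵ m/s²

4.67 × 10⁻⁵ m/s²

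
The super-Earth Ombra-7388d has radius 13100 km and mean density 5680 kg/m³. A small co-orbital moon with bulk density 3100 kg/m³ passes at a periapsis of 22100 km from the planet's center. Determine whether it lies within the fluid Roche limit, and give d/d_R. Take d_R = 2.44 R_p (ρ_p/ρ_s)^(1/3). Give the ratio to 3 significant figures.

d_R = 2.44 × (13100 km) × (5680/3100)^(1/3) = 39110 km
d/d_R = (22100) / (39110) = 0.565
Since d/d_R < 1, the body is inside the Roche limit.

inside; d/d_R ≈ 0.565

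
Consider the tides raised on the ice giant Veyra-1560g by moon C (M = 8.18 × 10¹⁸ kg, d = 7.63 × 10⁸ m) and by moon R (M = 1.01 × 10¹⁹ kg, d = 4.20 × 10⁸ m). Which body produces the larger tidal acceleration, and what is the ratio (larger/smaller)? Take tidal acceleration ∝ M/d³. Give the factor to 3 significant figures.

Moon R, by a factor of ≈ 7.40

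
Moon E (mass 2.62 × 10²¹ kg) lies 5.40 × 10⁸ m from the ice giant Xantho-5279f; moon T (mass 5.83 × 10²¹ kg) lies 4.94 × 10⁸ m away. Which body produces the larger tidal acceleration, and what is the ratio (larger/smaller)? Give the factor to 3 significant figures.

The tide-raising term goes as M/d³ (the gradient of a 1/d² field).
Moon E: (2.62 × 10²¹) / (5.40 × 10⁸)³ = 1.664 × 10⁻⁵
Moon T: (5.83 × 10²¹) / (4.94 × 10⁸)³ = 4.836 × 10⁻⁵
Ratio (larger/smaller) = 2.91

Moon T, by a factor of ≈ 2.91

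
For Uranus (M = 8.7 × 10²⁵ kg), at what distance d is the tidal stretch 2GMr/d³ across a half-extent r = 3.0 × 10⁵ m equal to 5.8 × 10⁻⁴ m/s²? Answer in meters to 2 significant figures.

2GMr/d³ = a_tidal  ⇒  d = (2GMr / a_tidal)^(1/3)
d = (2 × 6.674×10⁻¹¹ × (8.7 × 10²⁵) × (3.0 × 10⁵) / (5.8 × 10⁻⁴))^(1/3)
  = 1.8 × 10⁸ m

1.8 × 10⁸ m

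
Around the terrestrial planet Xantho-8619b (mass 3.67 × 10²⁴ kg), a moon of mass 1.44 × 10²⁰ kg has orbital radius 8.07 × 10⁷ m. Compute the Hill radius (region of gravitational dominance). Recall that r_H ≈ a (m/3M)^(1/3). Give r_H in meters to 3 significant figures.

r_H ≈ a (m/3M)^(1/3)
    = (8.07 × 10⁷) × (1.44 × 10²⁰ / (3 × 3.67 × 10²⁴))^(1/3)
    = 1.90 × 10⁶ m

1.90 × 10⁶ m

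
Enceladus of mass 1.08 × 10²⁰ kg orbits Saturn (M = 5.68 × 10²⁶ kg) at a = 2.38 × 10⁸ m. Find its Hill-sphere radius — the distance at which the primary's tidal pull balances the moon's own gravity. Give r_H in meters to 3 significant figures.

9.49 × 10⁵ m

r_H ≈ a (m/3M)^(1/3)
    = (2.38 × 10⁸) × (1.08 × 10²⁰ / (3 × 5.68 × 10²⁶))^(1/3)
    = 9.49 × 10⁵ m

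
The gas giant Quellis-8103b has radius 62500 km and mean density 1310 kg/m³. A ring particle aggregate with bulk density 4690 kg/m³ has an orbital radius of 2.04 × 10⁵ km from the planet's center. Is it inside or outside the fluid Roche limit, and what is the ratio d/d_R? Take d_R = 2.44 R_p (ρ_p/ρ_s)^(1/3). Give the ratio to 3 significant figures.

outside; d/d_R ≈ 2.05

d_R = 2.44 × (62500 km) × (1310/4690)^(1/3) = 99690 km
d/d_R = (2.04 × 10⁵) / (99690) = 2.05
Since d/d_R > 1, the body is outside the Roche limit.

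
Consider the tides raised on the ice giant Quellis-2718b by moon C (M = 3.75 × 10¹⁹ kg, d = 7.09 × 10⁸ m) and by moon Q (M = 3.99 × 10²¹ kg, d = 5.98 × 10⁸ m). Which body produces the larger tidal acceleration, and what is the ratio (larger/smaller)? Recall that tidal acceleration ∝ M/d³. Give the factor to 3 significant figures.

Moon Q, by a factor of ≈ 177

Compare M/d³ for the two perturbers:
Moon C: (3.75 × 10¹⁹) / (7.09 × 10⁸)³ = 1.052 × 10⁻⁷
Moon Q: (3.99 × 10²¹) / (5.98 × 10⁸)³ = 1.866 × 10⁻⁵
Ratio (larger/smaller) = 177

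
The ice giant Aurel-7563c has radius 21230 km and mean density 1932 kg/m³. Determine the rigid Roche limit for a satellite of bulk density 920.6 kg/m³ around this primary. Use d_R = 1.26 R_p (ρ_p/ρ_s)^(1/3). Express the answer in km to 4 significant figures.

34250 km

d_R = 1.26 × 21230 km × (1932/920.6)^(1/3)
    = 34250 km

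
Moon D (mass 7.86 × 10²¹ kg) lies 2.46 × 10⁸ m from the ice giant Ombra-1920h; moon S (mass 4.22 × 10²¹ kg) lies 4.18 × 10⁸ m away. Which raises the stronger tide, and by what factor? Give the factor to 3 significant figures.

Tidal acceleration ∝ M/d³, so compare M/d³ for each.
Moon D: (7.86 × 10²¹) / (2.46 × 10⁸)³ = 5.280 × 10⁻⁴
Moon S: (4.22 × 10²¹) / (4.18 × 10⁸)³ = 5.778 × 10⁻⁵
Ratio (larger/smaller) = 9.14

Moon D, by a factor of ≈ 9.14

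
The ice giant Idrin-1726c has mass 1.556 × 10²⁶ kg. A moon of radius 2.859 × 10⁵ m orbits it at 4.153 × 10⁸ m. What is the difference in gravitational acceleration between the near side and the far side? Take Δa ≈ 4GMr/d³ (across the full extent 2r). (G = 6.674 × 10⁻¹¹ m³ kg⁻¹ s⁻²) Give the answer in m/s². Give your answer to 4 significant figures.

a_tidal = 4GMr/d³
        = 4 × (6.674 × 10⁻¹¹) × (1.556 × 10²⁶) × (2.859 × 10⁵) / (4.153 × 10⁸)³
        = 1.658 × 10⁻⁴ m/s²

1.658 × 10⁻⁴ m/s²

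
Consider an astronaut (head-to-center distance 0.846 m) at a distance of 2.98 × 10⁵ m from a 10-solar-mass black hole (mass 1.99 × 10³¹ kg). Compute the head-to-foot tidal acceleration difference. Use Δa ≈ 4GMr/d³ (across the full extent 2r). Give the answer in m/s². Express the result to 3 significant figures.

Near-to-far spans 2r, so the tidal difference is twice the near-to-center value: 4GMr/d³.
Δa = 4GMr/d³
   = 4 × (6.674 × 10⁻¹¹) × (1.99 × 10³¹) × (0.846) / (2.98 × 10⁵)³
   = 1.70 × 10⁵ m/s²

1.70 × 10⁵ m/s²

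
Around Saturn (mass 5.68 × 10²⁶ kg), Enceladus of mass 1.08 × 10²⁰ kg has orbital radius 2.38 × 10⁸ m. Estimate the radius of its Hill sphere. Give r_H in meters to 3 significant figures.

9.49 × 10⁵ m

r_H ≈ a (m/3M)^(1/3)
    = (2.38 × 10⁸) × (1.08 × 10²⁰ / (3 × 5.68 × 10²⁶))^(1/3)
    = 9.49 × 10⁵ m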